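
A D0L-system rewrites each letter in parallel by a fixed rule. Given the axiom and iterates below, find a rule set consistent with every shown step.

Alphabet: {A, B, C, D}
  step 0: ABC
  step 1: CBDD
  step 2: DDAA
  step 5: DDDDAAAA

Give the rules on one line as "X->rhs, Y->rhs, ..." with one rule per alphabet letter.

  step 1 ⇒ step 2: CBDD ⇒ D·D·A·A
    B ↦ D
    C ↦ D
    D ↦ A
  step 0 ⇒ step 1: ABC ⇒ CB·D·D
    A ↦ CB

A->CB, B->D, C->D, D->A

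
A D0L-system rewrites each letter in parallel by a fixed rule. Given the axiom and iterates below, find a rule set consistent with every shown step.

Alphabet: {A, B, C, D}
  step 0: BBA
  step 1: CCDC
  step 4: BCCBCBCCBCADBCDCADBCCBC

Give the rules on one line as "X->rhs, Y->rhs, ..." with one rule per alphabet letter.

A->DC, B->C, C->BC, D->AD

  step 0 ⇒ step 1: BBA ⇒ C·C·DC
    A ↦ DC
    B ↦ C
    C ↦ BC  (constrained at step 1)
    D ↦ AD  (constrained at step 1)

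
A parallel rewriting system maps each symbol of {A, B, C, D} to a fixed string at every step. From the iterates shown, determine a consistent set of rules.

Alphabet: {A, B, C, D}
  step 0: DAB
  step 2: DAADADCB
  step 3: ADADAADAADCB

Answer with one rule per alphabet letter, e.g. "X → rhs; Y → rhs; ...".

  step 2 ⇒ step 3: DAADADCB ⇒ A·DA·DA·A·DA·A·D·CB
    A ↦ DA
    B ↦ CB
    C ↦ D
    D ↦ A

A->DA, B->CB, C->D, D->A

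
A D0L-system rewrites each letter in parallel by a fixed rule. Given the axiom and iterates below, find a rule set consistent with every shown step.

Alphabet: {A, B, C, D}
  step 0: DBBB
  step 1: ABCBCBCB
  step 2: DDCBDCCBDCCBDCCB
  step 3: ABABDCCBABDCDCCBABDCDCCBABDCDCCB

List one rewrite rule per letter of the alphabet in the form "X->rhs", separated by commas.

  step 2 ⇒ step 3: DDCBDCCBDCCBDCCB ⇒ AB·AB·DC·CB·AB·DC·DC·CB·AB·DC·DC·CB·AB·DC·DC·CB
    B ↦ CB
    C ↦ DC
    D ↦ AB
  step 1 ⇒ step 2: ABCBCBCB ⇒ DD·CB·DC·CB·DC·CB·DC·CB
    A ↦ DD

A->DD, B->CB, C->DC, D->AB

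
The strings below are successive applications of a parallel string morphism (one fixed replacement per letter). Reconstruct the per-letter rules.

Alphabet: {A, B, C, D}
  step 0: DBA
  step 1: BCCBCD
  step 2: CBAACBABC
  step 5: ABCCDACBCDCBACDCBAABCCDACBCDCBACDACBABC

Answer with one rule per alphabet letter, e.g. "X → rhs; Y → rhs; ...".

A->CD, B->CB, C->A, D->BC

  step 1 ⇒ step 2: BCCBCD ⇒ CB·A·A·CB·A·BC
    B ↦ CB
    C ↦ A
    D ↦ BC
  step 0 ⇒ step 1: DBA ⇒ BC·CB·CD
    A ↦ CD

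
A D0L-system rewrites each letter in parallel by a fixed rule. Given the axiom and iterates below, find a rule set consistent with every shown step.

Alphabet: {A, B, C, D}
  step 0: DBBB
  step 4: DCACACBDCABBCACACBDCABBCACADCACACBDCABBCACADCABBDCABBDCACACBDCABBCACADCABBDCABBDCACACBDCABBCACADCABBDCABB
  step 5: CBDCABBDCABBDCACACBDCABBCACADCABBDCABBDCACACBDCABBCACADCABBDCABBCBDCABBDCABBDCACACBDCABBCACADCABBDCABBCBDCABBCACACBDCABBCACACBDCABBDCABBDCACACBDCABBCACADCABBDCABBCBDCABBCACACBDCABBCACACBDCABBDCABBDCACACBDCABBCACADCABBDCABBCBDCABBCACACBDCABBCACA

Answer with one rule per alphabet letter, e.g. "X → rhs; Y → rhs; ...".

A->BB, B->CA, C->DCA, D->CB

  step 4 ⇒ step 5: DCACACBDCABBCACACBDCABBCACADCACACBDCABBCACADCABBDCABBDCACACBDCABBCACADCABBDCABBDCACACBDCABBCACADCABBDCABB ⇒ CB·DCA·BB·DCA·BB·DCA·CA·CB·DCA·BB·CA·CA·DCA·BB·DCA·BB·DCA·CA·CB·DCA·BB·CA·CA·DCA·BB·DCA·BB·CB·DCA·BB·DCA·BB·DCA·CA·CB·DCA·BB·CA·CA·DCA·BB·DCA·BB·CB·DCA·BB·CA·CA·CB·DCA·BB·CA·CA·CB·DCA·BB·DCA·BB·DCA·CA·CB·DCA·BB·CA·CA·DCA·BB·DCA·BB·CB·DCA·BB·CA·CA·CB·DCA·BB·CA·CA·CB·DCA·BB·DCA·BB·DCA·CA·CB·DCA·BB·CA·CA·DCA·BB·DCA·BB·CB·DCA·BB·CA·CA·CB·DCA·BB·CA·CA
    A ↦ BB
    B ↦ CA
    C ↦ DCA
    D ↦ CB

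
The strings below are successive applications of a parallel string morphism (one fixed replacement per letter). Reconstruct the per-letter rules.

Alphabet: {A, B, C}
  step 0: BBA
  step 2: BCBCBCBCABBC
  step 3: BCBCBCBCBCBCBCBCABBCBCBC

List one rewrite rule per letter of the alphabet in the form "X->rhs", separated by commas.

A->AB, B->BC, C->BC

  step 2 ⇒ step 3: BCBCBCBCABBC ⇒ BC·BC·BC·BC·BC·BC·BC·BC·AB·BC·BC·BC
    A ↦ AB
    B ↦ BC
    C ↦ BC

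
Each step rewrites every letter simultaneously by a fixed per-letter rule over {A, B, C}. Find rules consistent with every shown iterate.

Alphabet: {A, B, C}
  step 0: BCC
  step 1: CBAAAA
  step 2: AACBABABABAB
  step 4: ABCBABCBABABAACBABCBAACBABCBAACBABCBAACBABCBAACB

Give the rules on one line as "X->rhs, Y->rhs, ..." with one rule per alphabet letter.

A->AB, B->CB, C->AA

  step 1 ⇒ step 2: CBAAAA ⇒ AA·CB·AB·AB·AB·AB
    A ↦ AB
    B ↦ CB
    C ↦ AA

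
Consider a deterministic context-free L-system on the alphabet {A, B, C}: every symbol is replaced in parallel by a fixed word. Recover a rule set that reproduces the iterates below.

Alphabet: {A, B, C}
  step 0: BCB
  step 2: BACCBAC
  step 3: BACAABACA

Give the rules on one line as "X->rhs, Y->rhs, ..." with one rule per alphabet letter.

A->C, B->BA, C->A

  step 2 ⇒ step 3: BACCBAC ⇒ BA·C·A·A·BA·C·A
    A ↦ C
    B ↦ BA
    C ↦ A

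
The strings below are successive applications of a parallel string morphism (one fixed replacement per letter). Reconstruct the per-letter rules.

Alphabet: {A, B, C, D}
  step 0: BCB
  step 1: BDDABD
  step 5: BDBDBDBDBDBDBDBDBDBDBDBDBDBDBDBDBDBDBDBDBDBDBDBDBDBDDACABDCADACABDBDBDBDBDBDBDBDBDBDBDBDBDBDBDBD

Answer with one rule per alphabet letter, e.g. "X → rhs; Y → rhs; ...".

A->CA, B->BD, C->DA, D->BD

  step 0 ⇒ step 1: BCB ⇒ BD·DA·BD
    B ↦ BD
    C ↦ DA
    A ↦ CA  (constrained at step 1)
    D ↦ BD  (constrained at step 1)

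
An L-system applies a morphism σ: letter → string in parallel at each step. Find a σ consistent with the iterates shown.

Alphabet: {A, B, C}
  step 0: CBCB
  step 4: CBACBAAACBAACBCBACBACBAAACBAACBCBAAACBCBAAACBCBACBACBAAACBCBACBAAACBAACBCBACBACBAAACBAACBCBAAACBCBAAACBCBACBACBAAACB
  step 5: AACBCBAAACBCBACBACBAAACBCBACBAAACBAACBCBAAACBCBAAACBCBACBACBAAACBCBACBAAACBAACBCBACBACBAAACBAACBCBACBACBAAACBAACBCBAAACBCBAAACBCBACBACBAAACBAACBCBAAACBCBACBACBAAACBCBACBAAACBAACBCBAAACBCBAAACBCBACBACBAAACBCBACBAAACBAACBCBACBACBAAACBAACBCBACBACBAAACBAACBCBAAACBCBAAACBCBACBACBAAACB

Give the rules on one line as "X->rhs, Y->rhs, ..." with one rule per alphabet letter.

  step 4 ⇒ step 5: CBACBAAACBAACBCBACBACBAAACBAACBCBAAACBCBAAACBCBACBACBAAACBCBACBAAACBAACBCBACBACBAAACBAACBCBAAACBCBAAACBCBACBACBAAACB ⇒ AA·CB·CBA·AA·CB·CBA·CBA·CBA·AA·CB·CBA·CBA·AA·CB·AA·CB·CBA·AA·CB·CBA·AA·CB·CBA·CBA·CBA·AA·CB·CBA·CBA·AA·CB·AA·CB·CBA·CBA·CBA·AA·CB·AA·CB·CBA·CBA·CBA·AA·CB·AA·CB·CBA·AA·CB·CBA·AA·CB·CBA·CBA·CBA·AA·CB·AA·CB·CBA·AA·CB·CBA·CBA·CBA·AA·CB·CBA·CBA·AA·CB·AA·CB·CBA·AA·CB·CBA·AA·CB·CBA·CBA·CBA·AA·CB·CBA·CBA·AA·CB·AA·CB·CBA·CBA·CBA·AA·CB·AA·CB·CBA·CBA·CBA·AA·CB·AA·CB·CBA·AA·CB·CBA·AA·CB·CBA·CBA·CBA·AA·CB
    A ↦ CBA
    B ↦ CB
    C ↦ AA

A->CBA, B->CB, C->AA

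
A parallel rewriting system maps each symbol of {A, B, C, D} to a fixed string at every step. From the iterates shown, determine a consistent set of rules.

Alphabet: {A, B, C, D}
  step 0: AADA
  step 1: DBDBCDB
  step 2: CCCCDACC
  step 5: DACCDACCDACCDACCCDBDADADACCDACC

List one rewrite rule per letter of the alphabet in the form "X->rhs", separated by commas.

  step 1 ⇒ step 2: DBDBCDB ⇒ C·C·C·C·DA·C·C
    B ↦ C
    C ↦ DA
    D ↦ C
  step 0 ⇒ step 1: AADA ⇒ DB·DB·C·DB
    A ↦ DB

A->DB, B->C, C->DA, D->C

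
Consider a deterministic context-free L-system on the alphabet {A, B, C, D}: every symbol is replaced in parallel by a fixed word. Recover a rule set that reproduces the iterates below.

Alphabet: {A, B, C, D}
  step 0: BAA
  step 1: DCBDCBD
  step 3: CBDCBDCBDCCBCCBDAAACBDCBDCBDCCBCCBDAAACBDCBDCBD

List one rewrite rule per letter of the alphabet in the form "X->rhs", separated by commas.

A->CBD, B->D, C->CCB, D->AAA

  step 0 ⇒ step 1: BAA ⇒ D·CBD·CBD
    A ↦ CBD
    B ↦ D
    C ↦ CCB  (constrained at step 1)
    D ↦ AAA  (constrained at step 1)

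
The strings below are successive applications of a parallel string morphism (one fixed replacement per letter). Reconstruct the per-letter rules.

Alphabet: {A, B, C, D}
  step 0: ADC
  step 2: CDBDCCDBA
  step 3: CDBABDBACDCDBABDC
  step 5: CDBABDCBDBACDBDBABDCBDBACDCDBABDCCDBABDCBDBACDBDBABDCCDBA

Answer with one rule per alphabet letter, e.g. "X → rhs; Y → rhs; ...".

  step 2 ⇒ step 3: CDBDCCDBA ⇒ CD·BA·BD·BA·CD·CD·BA·BD·C
    A ↦ C
    B ↦ BD
    C ↦ CD
    D ↦ BA

A->C, B->BD, C->CD, D->BA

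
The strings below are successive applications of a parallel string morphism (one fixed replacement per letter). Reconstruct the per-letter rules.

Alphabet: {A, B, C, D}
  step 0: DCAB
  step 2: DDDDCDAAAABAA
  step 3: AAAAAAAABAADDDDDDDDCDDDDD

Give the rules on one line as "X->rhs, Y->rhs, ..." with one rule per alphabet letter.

  step 2 ⇒ step 3: DDDDCDAAAABAA ⇒ AA·AA·AA·AA·B·AA·DD·DD·DD·DD·CD·DD·DD
    A ↦ DD
    B ↦ CD
    C ↦ B
    D ↦ AA

A->DD, B->CD, C->B, D->AA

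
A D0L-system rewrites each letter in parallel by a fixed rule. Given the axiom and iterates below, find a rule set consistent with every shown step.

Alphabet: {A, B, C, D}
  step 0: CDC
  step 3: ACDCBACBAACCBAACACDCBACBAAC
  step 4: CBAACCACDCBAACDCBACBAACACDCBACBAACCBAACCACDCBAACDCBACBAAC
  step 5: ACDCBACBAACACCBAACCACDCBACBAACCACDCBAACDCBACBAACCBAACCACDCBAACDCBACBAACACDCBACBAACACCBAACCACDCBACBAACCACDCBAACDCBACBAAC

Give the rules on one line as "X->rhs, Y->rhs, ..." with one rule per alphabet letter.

A->CBA, B->D, C->AC, D->C

  step 4 ⇒ step 5: CBAACCACDCBAACDCBACBAACACDCBACBAACCBAACCACDCBAACDCBACBAAC ⇒ AC·D·CBA·CBA·AC·AC·CBA·AC·C·AC·D·CBA·CBA·AC·C·AC·D·CBA·AC·D·CBA·CBA·AC·CBA·AC·C·AC·D·CBA·AC·D·CBA·CBA·AC·AC·D·CBA·CBA·AC·AC·CBA·AC·C·AC·D·CBA·CBA·AC·C·AC·D·CBA·AC·D·CBA·CBA·AC
    A ↦ CBA
    B ↦ D
    C ↦ AC
    D ↦ C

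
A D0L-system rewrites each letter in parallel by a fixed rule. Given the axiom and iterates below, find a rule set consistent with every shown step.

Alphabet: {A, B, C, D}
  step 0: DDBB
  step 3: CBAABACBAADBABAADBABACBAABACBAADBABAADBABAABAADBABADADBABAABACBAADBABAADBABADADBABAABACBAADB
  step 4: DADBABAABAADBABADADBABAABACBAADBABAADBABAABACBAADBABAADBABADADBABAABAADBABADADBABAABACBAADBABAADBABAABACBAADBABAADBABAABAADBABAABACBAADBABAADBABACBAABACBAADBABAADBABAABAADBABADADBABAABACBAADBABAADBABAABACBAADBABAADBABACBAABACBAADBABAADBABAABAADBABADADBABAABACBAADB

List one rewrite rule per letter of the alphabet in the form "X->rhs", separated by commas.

A->ABA, B->ADB, C->D, D->CBA

  step 3 ⇒ step 4: CBAABACBAADBABAADBABACBAABACBAADBABAADBABAABAADBABADADBABAABACBAADBABAADBABADADBABAABACBAADB ⇒ D·ADB·ABA·ABA·ADB·ABA·D·ADB·ABA·ABA·CBA·ADB·ABA·ADB·ABA·ABA·CBA·ADB·ABA·ADB·ABA·D·ADB·ABA·ABA·ADB·ABA·D·ADB·ABA·ABA·CBA·ADB·ABA·ADB·ABA·ABA·CBA·ADB·ABA·ADB·ABA·ABA·ADB·ABA·ABA·CBA·ADB·ABA·ADB·ABA·CBA·ABA·CBA·ADB·ABA·ADB·ABA·ABA·ADB·ABA·D·ADB·ABA·ABA·CBA·ADB·ABA·ADB·ABA·ABA·CBA·ADB·ABA·ADB·ABA·CBA·ABA·CBA·ADB·ABA·ADB·ABA·ABA·ADB·ABA·D·ADB·ABA·ABA·CBA·ADB
    A ↦ ABA
    B ↦ ADB
    C ↦ D
    D ↦ CBA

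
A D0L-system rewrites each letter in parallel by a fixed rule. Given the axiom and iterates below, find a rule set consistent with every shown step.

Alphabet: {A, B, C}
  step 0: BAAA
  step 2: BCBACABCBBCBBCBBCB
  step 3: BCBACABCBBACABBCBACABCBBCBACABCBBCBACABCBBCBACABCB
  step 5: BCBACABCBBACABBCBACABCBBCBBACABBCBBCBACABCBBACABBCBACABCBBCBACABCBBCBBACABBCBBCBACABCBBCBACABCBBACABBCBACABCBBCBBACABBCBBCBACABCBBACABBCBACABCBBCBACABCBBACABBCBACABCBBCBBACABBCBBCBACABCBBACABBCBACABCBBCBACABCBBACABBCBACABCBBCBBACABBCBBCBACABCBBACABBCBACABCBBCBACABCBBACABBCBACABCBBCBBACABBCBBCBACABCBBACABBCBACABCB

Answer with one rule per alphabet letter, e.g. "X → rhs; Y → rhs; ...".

A->B, B->BCB, C->ACA

  step 2 ⇒ step 3: BCBACABCBBCBBCBBCB ⇒ BCB·ACA·BCB·B·ACA·B·BCB·ACA·BCB·BCB·ACA·BCB·BCB·ACA·BCB·BCB·ACA·BCB
    A ↦ B
    B ↦ BCB
    C ↦ ACA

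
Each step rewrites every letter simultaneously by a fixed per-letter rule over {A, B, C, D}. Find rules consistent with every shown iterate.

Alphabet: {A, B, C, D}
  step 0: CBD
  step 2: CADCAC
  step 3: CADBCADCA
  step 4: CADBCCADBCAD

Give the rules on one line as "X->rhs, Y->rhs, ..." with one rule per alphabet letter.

  step 3 ⇒ step 4: CADBCADCA ⇒ CA·D·B·C·CA·D·B·CA·D
    A ↦ D
    B ↦ C
    C ↦ CA
    D ↦ B

A->D, B->C, C->CA, D->B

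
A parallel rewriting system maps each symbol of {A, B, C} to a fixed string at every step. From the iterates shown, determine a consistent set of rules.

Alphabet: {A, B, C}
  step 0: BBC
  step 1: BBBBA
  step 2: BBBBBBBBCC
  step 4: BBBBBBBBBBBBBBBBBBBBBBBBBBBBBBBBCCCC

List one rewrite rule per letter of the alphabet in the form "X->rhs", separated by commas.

A->CC, B->BB, C->A

  step 1 ⇒ step 2: BBBBA ⇒ BB·BB·BB·BB·CC
    A ↦ CC
    B ↦ BB
  step 0 ⇒ step 1: BBC ⇒ BB·BB·A
    C ↦ A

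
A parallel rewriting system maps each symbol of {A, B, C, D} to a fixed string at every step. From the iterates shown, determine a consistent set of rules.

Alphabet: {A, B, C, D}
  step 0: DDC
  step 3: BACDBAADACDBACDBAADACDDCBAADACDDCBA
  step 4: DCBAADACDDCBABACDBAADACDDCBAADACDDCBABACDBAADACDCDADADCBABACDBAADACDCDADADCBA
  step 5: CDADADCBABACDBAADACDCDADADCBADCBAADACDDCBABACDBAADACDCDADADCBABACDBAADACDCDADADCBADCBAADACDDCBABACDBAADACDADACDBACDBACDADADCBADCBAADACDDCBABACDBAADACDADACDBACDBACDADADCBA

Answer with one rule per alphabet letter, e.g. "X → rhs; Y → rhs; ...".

  step 4 ⇒ step 5: DCBAADACDDCBABACDBAADACDDCBAADACDDCBABACDBAADACDCDADADCBABACDBAADACDCDADADCBA ⇒ CD·ADA·DC·BA·BA·CD·BA·ADA·CD·CD·ADA·DC·BA·DC·BA·ADA·CD·DC·BA·BA·CD·BA·ADA·CD·CD·ADA·DC·BA·BA·CD·BA·ADA·CD·CD·ADA·DC·BA·DC·BA·ADA·CD·DC·BA·BA·CD·BA·ADA·CD·ADA·CD·BA·CD·BA·CD·ADA·DC·BA·DC·BA·ADA·CD·DC·BA·BA·CD·BA·ADA·CD·ADA·CD·BA·CD·BA·CD·ADA·DC·BA
    A ↦ BA
    B ↦ DC
    C ↦ ADA
    D ↦ CD

A->BA, B->DC, C->ADA, D->CD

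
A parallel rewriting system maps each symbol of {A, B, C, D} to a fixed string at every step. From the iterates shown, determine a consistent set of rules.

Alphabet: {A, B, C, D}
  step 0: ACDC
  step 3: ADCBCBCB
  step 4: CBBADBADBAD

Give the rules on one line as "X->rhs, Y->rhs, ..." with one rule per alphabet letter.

  step 3 ⇒ step 4: ADCBCBCB ⇒ C·B·B·AD·B·AD·B·AD
    A ↦ C
    B ↦ AD
    C ↦ B
    D ↦ B

A->C, B->AD, C->B, D->B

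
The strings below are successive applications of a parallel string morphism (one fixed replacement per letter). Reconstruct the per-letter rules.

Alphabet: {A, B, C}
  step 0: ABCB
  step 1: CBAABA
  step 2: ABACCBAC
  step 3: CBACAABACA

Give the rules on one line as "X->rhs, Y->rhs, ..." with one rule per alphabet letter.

A->C, B->BA, C->A

  step 2 ⇒ step 3: ABACCBAC ⇒ C·BA·C·A·A·BA·C·A
    A ↦ C
    B ↦ BA
    C ↦ A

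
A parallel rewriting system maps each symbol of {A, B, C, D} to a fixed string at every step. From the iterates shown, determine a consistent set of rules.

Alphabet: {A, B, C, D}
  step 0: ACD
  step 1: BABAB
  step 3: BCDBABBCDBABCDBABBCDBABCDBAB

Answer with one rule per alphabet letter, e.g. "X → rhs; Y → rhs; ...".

A->BA, B->BCD, C->B, D->AB

  step 0 ⇒ step 1: ACD ⇒ BA·B·AB
    A ↦ BA
    C ↦ B
    D ↦ AB
    B ↦ BCD  (constrained at step 1)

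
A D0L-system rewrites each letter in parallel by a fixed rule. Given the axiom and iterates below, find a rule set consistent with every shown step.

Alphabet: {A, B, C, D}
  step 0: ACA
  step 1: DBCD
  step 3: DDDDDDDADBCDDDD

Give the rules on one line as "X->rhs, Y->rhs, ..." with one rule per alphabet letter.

  step 0 ⇒ step 1: ACA ⇒ D·BC·D
    A ↦ D
    C ↦ BC
    B ↦ AD  (constrained at step 1)
    D ↦ DD  (constrained at step 1)

A->D, B->AD, C->BC, D->DD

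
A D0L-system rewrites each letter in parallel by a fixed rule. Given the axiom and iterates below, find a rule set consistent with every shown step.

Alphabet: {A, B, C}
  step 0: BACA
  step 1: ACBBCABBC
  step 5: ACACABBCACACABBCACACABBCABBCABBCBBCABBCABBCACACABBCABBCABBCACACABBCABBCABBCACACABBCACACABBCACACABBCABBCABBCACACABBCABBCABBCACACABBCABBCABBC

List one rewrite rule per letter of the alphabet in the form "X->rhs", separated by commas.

  step 0 ⇒ step 1: BACA ⇒ AC·BBC·A·BBC
    A ↦ BBC
    B ↦ AC
    C ↦ A

A->BBC, B->AC, C->A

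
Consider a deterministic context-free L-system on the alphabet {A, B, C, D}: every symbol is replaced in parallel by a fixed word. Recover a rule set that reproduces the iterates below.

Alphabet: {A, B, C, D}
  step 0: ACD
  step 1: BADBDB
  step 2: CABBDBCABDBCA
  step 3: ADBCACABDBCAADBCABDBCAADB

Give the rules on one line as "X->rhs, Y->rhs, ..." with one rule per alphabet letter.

A->B, B->CA, C->AD, D->BDB

  step 2 ⇒ step 3: CABBDBCABDBCA ⇒ AD·B·CA·CA·BDB·CA·AD·B·CA·BDB·CA·AD·B
    A ↦ B
    B ↦ CA
    C ↦ AD
    D ↦ BDB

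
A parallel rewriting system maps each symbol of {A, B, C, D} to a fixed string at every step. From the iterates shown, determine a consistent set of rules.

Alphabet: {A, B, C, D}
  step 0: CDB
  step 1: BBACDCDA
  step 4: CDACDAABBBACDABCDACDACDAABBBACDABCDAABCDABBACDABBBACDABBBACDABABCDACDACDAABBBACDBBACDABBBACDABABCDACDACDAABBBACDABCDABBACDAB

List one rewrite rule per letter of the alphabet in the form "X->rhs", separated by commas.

A->AB, B->CDA, C->BB, D->ACD

  step 0 ⇒ step 1: CDB ⇒ BB·ACD·CDA
    B ↦ CDA
    C ↦ BB
    D ↦ ACD
    A ↦ AB  (constrained at step 1)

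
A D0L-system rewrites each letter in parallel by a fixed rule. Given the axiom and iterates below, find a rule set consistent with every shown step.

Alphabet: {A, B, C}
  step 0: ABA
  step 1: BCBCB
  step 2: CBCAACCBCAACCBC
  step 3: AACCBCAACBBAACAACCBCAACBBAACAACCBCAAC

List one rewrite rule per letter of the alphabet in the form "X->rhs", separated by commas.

  step 2 ⇒ step 3: CBCAACCBCAACCBC ⇒ AAC·CBC·AAC·B·B·AAC·AAC·CBC·AAC·B·B·AAC·AAC·CBC·AAC
    A ↦ B
    B ↦ CBC
    C ↦ AAC

A->B, B->CBC, C->AAC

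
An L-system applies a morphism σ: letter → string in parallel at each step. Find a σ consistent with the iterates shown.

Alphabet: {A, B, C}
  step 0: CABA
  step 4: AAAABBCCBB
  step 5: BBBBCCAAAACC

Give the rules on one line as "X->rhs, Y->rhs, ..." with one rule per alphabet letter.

  step 4 ⇒ step 5: AAAABBCCBB ⇒ B·B·B·B·C·C·AA·AA·C·C
    A ↦ B
    B ↦ C
    C ↦ AA

A->B, B->C, C->AA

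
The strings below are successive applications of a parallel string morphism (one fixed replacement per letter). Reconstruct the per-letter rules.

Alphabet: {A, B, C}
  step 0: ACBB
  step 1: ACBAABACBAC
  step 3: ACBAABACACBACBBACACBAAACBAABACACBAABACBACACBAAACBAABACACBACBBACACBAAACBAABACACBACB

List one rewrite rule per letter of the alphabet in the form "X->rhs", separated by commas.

A->ACB, B->BAC, C->AA

  step 0 ⇒ step 1: ACBB ⇒ ACB·AA·BAC·BAC
    A ↦ ACB
    B ↦ BAC
    C ↦ AA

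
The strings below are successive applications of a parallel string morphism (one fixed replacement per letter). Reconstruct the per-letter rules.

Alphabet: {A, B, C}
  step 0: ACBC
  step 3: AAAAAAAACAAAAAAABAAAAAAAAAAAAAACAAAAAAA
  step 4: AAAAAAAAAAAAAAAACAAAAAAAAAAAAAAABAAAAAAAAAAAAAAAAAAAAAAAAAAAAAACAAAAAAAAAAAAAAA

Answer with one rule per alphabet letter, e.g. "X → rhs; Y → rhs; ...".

A->AA, B->BAA, C->CA

  step 3 ⇒ step 4: AAAAAAAACAAAAAAABAAAAAAAAAAAAAACAAAAAAA ⇒ AA·AA·AA·AA·AA·AA·AA·AA·CA·AA·AA·AA·AA·AA·AA·AA·BAA·AA·AA·AA·AA·AA·AA·AA·AA·AA·AA·AA·AA·AA·AA·CA·AA·AA·AA·AA·AA·AA·AA
    A ↦ AA
    B ↦ BAA
    C ↦ CA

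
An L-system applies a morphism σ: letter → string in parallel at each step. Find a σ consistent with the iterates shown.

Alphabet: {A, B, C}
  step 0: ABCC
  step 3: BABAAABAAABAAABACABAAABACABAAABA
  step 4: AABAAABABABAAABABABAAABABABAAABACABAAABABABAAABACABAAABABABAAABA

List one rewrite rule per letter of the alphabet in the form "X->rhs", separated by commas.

  step 3 ⇒ step 4: BABAAABAAABAAABACABAAABACABAAABA ⇒ AA·BA·AA·BA·BA·BA·AA·BA·BA·BA·AA·BA·BA·BA·AA·BA·CA·BA·AA·BA·BA·BA·AA·BA·CA·BA·AA·BA·BA·BA·AA·BA
    A ↦ BA
    B ↦ AA
    C ↦ CA

A->BA, B->AA, C->CA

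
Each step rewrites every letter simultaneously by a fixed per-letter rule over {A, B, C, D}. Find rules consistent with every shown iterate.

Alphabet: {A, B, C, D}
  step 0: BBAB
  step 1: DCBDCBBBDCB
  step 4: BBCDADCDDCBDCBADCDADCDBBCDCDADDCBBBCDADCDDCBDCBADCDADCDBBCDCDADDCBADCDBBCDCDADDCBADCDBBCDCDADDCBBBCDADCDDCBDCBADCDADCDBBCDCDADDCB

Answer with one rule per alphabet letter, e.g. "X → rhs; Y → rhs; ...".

A->BB, B->DCB, C->AD, D->CD

  step 0 ⇒ step 1: BBAB ⇒ DCB·DCB·BB·DCB
    A ↦ BB
    B ↦ DCB
    C ↦ AD  (constrained at step 1)
    D ↦ CD  (constrained at step 1)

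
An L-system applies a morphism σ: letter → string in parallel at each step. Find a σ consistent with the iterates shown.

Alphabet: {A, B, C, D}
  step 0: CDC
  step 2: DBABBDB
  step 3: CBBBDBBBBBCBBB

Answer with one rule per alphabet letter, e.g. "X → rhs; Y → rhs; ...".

A->DB, B->BB, C->A, D->CB

  step 2 ⇒ step 3: DBABBDB ⇒ CB·BB·DB·BB·BB·CB·BB
    A ↦ DB
    B ↦ BB
    D ↦ CB
    C ↦ A  (constrained at step 0)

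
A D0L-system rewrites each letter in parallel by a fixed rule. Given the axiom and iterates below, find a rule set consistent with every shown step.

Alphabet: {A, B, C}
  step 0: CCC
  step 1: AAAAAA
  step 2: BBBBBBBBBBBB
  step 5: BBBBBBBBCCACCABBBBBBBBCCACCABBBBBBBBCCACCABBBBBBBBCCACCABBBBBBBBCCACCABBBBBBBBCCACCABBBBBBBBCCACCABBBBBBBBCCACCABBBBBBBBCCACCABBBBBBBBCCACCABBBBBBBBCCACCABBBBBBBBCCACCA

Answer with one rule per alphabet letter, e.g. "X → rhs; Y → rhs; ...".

  step 1 ⇒ step 2: AAAAAA ⇒ BB·BB·BB·BB·BB·BB
    A ↦ BB
    B ↦ CCA  (constrained at step 2)
  step 0 ⇒ step 1: CCC ⇒ AA·AA·AA
    C ↦ AA

A->BB, B->CCA, C->AA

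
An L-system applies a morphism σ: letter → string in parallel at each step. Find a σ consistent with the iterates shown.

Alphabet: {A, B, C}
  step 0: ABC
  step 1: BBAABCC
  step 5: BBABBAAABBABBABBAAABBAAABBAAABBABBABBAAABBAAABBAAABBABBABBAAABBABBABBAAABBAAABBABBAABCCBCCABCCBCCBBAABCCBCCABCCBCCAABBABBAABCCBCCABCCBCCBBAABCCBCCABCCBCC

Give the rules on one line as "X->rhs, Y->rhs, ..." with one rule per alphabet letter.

  step 0 ⇒ step 1: ABC ⇒ BBA·A·BCC
    A ↦ BBA
    B ↦ A
    C ↦ BCC

A->BBA, B->A, C->BCC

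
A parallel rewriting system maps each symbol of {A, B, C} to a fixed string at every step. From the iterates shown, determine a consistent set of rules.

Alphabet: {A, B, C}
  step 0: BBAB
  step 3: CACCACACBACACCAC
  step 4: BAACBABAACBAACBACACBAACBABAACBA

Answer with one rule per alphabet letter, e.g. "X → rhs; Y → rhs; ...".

A->AC, B->C, C->BA

  step 3 ⇒ step 4: CACCACACBACACCAC ⇒ BA·AC·BA·BA·AC·BA·AC·BA·C·AC·BA·AC·BA·BA·AC·BA
    A ↦ AC
    B ↦ C
    C ↦ BA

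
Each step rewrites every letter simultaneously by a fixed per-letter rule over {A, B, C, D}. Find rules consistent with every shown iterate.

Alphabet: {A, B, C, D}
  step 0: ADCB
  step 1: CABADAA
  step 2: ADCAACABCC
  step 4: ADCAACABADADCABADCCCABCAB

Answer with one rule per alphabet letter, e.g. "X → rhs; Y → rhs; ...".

  step 1 ⇒ step 2: CABADAA ⇒ AD·C·AA·C·AB·C·C
    A ↦ C
    B ↦ AA
    C ↦ AD
    D ↦ AB

A->C, B->AA, C->AD, D->AB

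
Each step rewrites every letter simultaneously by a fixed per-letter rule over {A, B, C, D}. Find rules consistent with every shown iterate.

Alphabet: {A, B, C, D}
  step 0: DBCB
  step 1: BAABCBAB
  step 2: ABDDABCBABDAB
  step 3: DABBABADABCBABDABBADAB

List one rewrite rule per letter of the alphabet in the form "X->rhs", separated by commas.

A->D, B->AB, C->CB, D->BA

  step 2 ⇒ step 3: ABDDABCBABDAB ⇒ D·AB·BA·BA·D·AB·CB·AB·D·AB·BA·D·AB
    A ↦ D
    B ↦ AB
    C ↦ CB
    D ↦ BA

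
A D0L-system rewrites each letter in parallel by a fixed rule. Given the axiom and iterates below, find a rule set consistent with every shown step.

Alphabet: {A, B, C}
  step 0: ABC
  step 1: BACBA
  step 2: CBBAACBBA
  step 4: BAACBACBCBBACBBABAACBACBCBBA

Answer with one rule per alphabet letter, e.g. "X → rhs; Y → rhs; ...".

A->BA, B->CB, C->A

  step 1 ⇒ step 2: BACBA ⇒ CB·BA·A·CB·BA
    A ↦ BA
    B ↦ CB
    C ↦ A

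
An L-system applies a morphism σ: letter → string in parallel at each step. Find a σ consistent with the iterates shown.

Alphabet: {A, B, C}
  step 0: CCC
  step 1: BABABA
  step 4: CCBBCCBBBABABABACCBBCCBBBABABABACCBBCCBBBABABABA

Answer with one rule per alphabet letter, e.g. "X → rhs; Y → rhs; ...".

  step 0 ⇒ step 1: CCC ⇒ BA·BA·BA
    C ↦ BA
    A ↦ BB  (constrained at step 1)
    B ↦ CC  (constrained at step 1)

A->BB, B->CC, C->BA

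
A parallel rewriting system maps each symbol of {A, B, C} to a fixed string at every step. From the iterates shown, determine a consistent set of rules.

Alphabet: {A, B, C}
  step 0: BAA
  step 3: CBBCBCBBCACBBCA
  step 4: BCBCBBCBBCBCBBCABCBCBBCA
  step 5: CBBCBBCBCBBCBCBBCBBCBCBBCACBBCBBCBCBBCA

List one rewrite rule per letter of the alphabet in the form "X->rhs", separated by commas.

A->CA, B->CB, C->B

  step 4 ⇒ step 5: BCBCBBCBBCBCBBCABCBCBBCA ⇒ CB·B·CB·B·CB·CB·B·CB·CB·B·CB·B·CB·CB·B·CA·CB·B·CB·B·CB·CB·B·CA
    A ↦ CA
    B ↦ CB
    C ↦ B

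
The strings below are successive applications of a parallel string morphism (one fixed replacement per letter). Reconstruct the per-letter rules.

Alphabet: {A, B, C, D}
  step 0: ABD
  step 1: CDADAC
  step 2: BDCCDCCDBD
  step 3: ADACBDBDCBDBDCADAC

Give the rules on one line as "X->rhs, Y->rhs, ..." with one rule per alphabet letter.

A->CD, B->ADA, C->BD, D->C

  step 2 ⇒ step 3: BDCCDCCDBD ⇒ ADA·C·BD·BD·C·BD·BD·C·ADA·C
    B ↦ ADA
    C ↦ BD
    D ↦ C
  step 0 ⇒ step 1: ABD ⇒ CD·ADA·C
    A ↦ CD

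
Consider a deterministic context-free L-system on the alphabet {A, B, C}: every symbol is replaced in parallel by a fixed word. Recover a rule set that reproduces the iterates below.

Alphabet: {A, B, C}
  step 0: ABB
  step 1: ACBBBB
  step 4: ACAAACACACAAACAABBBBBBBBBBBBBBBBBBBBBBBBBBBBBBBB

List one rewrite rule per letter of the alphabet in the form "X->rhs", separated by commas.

  step 0 ⇒ step 1: ABB ⇒ AC·BB·BB
    A ↦ AC
    B ↦ BB
    C ↦ AA  (constrained at step 1)

A->AC, B->BB, C->AA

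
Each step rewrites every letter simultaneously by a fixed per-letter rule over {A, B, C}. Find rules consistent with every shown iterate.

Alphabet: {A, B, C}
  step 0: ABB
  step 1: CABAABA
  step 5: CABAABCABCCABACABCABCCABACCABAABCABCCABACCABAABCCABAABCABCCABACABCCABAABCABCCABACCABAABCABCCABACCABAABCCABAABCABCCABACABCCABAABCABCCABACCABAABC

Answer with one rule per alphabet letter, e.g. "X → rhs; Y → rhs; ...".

A->C, B->ABA, C->ABC

  step 0 ⇒ step 1: ABB ⇒ C·ABA·ABA
    A ↦ C
    B ↦ ABA
    C ↦ ABC  (constrained at step 1)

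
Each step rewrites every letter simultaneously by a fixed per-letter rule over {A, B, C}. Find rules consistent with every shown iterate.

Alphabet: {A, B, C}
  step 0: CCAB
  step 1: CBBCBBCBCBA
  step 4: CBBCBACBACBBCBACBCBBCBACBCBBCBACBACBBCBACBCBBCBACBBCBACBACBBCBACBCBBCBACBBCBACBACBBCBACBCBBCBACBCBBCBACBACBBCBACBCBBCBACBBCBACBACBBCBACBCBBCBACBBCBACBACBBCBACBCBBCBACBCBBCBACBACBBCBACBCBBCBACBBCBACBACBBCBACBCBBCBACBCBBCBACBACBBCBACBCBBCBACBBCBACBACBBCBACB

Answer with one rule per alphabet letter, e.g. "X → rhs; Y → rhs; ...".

A->CB, B->CBA, C->CBB

  step 0 ⇒ step 1: CCAB ⇒ CBB·CBB·CB·CBA
    A ↦ CB
    B ↦ CBA
    C ↦ CBB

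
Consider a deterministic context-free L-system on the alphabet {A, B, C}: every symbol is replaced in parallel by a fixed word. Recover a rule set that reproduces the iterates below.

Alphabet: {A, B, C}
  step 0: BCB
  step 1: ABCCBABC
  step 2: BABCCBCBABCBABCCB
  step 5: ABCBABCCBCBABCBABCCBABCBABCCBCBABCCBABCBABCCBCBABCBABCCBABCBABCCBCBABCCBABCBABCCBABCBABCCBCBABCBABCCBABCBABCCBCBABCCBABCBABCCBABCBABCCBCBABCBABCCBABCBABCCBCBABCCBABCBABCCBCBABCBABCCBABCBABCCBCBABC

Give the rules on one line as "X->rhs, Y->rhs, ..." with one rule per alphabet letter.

  step 1 ⇒ step 2: ABCCBABC ⇒ B·ABC·CB·CB·ABC·B·ABC·CB
    A ↦ B
    B ↦ ABC
    C ↦ CB

A->B, B->ABC, C->CB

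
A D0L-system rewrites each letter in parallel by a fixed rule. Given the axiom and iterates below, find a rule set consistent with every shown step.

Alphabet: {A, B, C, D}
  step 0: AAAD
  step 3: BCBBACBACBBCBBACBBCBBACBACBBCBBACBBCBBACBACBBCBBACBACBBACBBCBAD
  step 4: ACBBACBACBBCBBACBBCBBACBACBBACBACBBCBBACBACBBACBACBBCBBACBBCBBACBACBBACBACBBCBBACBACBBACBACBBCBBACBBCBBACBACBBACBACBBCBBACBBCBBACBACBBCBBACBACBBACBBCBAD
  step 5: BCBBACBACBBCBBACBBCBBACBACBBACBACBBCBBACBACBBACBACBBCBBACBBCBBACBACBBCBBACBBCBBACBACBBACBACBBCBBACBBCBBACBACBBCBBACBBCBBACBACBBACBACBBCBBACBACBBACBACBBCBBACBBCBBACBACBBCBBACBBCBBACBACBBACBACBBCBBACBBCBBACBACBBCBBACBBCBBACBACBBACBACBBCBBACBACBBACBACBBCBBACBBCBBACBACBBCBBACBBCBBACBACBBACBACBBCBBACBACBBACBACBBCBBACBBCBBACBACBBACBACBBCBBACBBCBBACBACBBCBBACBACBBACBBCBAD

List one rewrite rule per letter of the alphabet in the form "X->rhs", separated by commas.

A->BCB, B->ACB, C->B, D->AD

  step 4 ⇒ step 5: ACBBACBACBBCBBACBBCBBACBACBBACBACBBCBBACBACBBACBACBBCBBACBBCBBACBACBBACBACBBCBBACBACBBACBACBBCBBACBBCBBACBACBBACBACBBCBBACBBCBBACBACBBCBBACBACBBACBBCBAD ⇒ BCB·B·ACB·ACB·BCB·B·ACB·BCB·B·ACB·ACB·B·ACB·ACB·BCB·B·ACB·ACB·B·ACB·ACB·BCB·B·ACB·BCB·B·ACB·ACB·BCB·B·ACB·BCB·B·ACB·ACB·B·ACB·ACB·BCB·B·ACB·BCB·B·ACB·ACB·BCB·B·ACB·BCB·B·ACB·ACB·B·ACB·ACB·BCB·B·ACB·ACB·B·ACB·ACB·BCB·B·ACB·BCB·B·ACB·ACB·BCB·B·ACB·BCB·B·ACB·ACB·B·ACB·ACB·BCB·B·ACB·BCB·B·ACB·ACB·BCB·B·ACB·BCB·B·ACB·ACB·B·ACB·ACB·BCB·B·ACB·ACB·B·ACB·ACB·BCB·B·ACB·BCB·B·ACB·ACB·BCB·B·ACB·BCB·B·ACB·ACB·B·ACB·ACB·BCB·B·ACB·ACB·B·ACB·ACB·BCB·B·ACB·BCB·B·ACB·ACB·B·ACB·ACB·BCB·B·ACB·BCB·B·ACB·ACB·BCB·B·ACB·ACB·B·ACB·BCB·AD
    A ↦ BCB
    B ↦ ACB
    C ↦ B
    D ↦ AD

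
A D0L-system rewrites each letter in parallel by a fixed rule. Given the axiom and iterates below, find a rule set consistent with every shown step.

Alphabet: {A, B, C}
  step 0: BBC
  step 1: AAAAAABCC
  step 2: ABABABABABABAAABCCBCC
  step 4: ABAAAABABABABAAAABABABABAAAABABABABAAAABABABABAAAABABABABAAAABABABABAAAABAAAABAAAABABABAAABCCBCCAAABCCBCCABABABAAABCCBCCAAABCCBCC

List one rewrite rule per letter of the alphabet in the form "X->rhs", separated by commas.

  step 1 ⇒ step 2: AAAAAABCC ⇒ AB·AB·AB·AB·AB·AB·AAA·BCC·BCC
    A ↦ AB
    B ↦ AAA
    C ↦ BCC

A->AB, B->AAA, C->BCC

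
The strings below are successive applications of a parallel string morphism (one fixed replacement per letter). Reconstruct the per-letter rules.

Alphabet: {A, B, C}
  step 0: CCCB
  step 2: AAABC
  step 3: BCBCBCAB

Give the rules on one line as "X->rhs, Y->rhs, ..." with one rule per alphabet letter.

A->BC, B->A, C->B

  step 2 ⇒ step 3: AAABC ⇒ BC·BC·BC·A·B
    A ↦ BC
    B ↦ A
    C ↦ B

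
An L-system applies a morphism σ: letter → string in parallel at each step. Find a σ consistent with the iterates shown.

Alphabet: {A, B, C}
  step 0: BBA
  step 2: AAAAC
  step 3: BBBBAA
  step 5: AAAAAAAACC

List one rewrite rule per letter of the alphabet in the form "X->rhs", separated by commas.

  step 2 ⇒ step 3: AAAAC ⇒ B·B·B·B·AA
    A ↦ B
    C ↦ AA
    B ↦ C  (constrained at step 0)

A->B, B->C, C->AA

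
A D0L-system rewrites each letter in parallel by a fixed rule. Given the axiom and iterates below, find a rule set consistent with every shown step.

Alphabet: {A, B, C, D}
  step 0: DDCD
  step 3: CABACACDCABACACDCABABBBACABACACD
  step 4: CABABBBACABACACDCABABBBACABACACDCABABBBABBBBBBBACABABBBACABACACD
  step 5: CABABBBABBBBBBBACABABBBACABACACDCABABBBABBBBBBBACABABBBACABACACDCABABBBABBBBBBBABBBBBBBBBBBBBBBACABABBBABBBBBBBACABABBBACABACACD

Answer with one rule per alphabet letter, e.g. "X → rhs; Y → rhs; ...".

  step 4 ⇒ step 5: CABABBBACABACACDCABABBBACABACACDCABABBBABBBBBBBACABABBBACABACACD ⇒ CA·BA·BB·BA·BB·BB·BB·BA·CA·BA·BB·BA·CA·BA·CA·CD·CA·BA·BB·BA·BB·BB·BB·BA·CA·BA·BB·BA·CA·BA·CA·CD·CA·BA·BB·BA·BB·BB·BB·BA·BB·BB·BB·BB·BB·BB·BB·BA·CA·BA·BB·BA·BB·BB·BB·BA·CA·BA·BB·BA·CA·BA·CA·CD
    A ↦ BA
    B ↦ BB
    C ↦ CA
    D ↦ CD

A->BA, B->BB, C->CA, D->CD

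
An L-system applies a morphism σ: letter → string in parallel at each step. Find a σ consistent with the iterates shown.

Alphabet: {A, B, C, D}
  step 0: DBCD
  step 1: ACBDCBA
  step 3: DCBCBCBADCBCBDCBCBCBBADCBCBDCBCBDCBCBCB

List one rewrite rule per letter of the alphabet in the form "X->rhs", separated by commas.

  step 0 ⇒ step 1: DBCD ⇒ A·CB·DCB·A
    B ↦ CB
    C ↦ DCB
    D ↦ A
    A ↦ CBB  (constrained at step 1)

A->CBB, B->CB, C->DCB, D->A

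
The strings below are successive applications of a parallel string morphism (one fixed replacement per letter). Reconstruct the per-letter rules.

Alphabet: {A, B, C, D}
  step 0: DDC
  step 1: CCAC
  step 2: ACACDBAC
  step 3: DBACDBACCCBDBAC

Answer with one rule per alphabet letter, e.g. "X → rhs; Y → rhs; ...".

  step 2 ⇒ step 3: ACACDBAC ⇒ DB·AC·DB·AC·C·CB·DB·AC
    A ↦ DB
    B ↦ CB
    C ↦ AC
    D ↦ C

A->DB, B->CB, C->AC, D->C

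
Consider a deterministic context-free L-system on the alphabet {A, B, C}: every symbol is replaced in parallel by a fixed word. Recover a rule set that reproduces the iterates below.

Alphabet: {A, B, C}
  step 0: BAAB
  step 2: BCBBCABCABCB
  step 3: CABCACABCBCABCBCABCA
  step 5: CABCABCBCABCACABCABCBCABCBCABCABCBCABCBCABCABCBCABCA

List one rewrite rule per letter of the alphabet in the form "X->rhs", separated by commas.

  step 2 ⇒ step 3: BCBBCABCABCB ⇒ CA·B·CA·CA·B·CB·CA·B·CB·CA·B·CA
    A ↦ CB
    B ↦ CA
    C ↦ B

A->CB, B->CA, C->B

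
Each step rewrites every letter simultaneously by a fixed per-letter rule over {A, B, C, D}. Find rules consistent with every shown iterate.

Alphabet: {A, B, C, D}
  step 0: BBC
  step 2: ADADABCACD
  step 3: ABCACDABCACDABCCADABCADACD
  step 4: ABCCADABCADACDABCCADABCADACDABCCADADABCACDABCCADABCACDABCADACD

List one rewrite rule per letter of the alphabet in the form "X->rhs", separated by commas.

  step 3 ⇒ step 4: ABCACDABCACDABCCADABCADACD ⇒ ABC·C·AD·ABC·AD·ACD·ABC·C·AD·ABC·AD·ACD·ABC·C·AD·AD·ABC·ACD·ABC·C·AD·ABC·ACD·ABC·AD·ACD
    A ↦ ABC
    B ↦ C
    C ↦ AD
    D ↦ ACD

A->ABC, B->C, C->AD, D->ACD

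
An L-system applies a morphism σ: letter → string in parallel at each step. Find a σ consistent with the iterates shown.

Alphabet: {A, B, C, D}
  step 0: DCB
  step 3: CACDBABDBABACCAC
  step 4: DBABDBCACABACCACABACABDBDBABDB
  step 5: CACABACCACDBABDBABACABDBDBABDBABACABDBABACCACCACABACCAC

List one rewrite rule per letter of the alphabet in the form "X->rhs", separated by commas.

  step 4 ⇒ step 5: DBABDBCACABACCACABACABDBDBABDB ⇒ C·AC·AB·AC·C·AC·DB·AB·DB·AB·AC·AB·DB·DB·AB·DB·AB·AC·AB·DB·AB·AC·C·AC·C·AC·AB·AC·C·AC
    A ↦ AB
    B ↦ AC
    C ↦ DB
    D ↦ C

A->AB, B->AC, C->DB, D->C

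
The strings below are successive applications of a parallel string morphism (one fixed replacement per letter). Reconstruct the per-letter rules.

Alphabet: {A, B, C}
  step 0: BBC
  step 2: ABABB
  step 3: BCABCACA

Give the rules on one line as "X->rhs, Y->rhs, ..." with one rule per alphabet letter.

A->B, B->CA, C->A

  step 2 ⇒ step 3: ABABB ⇒ B·CA·B·CA·CA
    A ↦ B
    B ↦ CA
    C ↦ A  (constrained at step 0)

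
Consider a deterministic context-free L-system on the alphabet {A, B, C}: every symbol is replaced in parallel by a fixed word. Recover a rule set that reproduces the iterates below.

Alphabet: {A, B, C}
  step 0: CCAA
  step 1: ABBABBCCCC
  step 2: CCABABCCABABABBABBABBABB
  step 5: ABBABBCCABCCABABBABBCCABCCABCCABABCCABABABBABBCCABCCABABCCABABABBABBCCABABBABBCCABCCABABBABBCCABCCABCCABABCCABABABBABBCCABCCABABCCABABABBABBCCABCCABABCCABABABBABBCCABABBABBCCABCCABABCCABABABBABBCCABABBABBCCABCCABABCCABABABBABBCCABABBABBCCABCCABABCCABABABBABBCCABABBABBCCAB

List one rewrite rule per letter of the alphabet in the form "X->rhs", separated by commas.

  step 1 ⇒ step 2: ABBABBCCCC ⇒ CC·AB·AB·CC·AB·AB·ABB·ABB·ABB·ABB
    A ↦ CC
    B ↦ AB
    C ↦ ABB

A->CC, B->AB, C->ABB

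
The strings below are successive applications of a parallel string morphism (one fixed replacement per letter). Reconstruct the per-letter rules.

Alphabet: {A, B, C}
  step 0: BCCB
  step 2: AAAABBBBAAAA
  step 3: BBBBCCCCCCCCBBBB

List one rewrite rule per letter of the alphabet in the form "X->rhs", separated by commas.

A->B, B->CC, C->AA

  step 2 ⇒ step 3: AAAABBBBAAAA ⇒ B·B·B·B·CC·CC·CC·CC·B·B·B·B
    A ↦ B
    B ↦ CC
    C ↦ AA  (constrained at step 0)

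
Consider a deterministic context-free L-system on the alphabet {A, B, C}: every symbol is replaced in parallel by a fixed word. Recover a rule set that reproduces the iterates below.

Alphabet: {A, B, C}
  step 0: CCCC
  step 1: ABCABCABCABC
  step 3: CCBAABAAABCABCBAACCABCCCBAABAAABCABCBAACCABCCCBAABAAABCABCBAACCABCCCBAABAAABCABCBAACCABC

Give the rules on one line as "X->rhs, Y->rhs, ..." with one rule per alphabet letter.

  step 0 ⇒ step 1: CCCC ⇒ ABC·ABC·ABC·ABC
    C ↦ ABC
    A ↦ BAA  (constrained at step 1)
    B ↦ CC  (constrained at step 1)

A->BAA, B->CC, C->ABC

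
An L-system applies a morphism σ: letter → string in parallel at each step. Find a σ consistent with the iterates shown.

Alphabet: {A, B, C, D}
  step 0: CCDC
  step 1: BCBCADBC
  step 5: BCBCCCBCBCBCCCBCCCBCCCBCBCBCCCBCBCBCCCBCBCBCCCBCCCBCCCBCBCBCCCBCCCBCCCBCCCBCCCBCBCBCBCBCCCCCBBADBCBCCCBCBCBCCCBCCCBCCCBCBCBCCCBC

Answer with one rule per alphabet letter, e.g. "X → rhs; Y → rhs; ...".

  step 0 ⇒ step 1: CCDC ⇒ BC·BC·AD·BC
    C ↦ BC
    D ↦ AD
    A ↦ BB  (constrained at step 1)
    B ↦ CC  (constrained at step 1)

A->BB, B->CC, C->BC, D->AD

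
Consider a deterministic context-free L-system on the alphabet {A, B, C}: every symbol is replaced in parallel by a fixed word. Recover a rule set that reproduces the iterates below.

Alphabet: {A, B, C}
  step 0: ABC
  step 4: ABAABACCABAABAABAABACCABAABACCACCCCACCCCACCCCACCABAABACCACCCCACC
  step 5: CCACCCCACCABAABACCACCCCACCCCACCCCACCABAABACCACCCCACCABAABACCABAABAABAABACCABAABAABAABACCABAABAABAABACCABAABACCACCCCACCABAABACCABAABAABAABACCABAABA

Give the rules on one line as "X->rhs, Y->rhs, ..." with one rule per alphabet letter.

A->CC, B->A, C->ABA

  step 4 ⇒ step 5: ABAABACCABAABAABAABACCABAABACCACCCCACCCCACCCCACCABAABACCACCCCACC ⇒ CC·A·CC·CC·A·CC·ABA·ABA·CC·A·CC·CC·A·CC·CC·A·CC·CC·A·CC·ABA·ABA·CC·A·CC·CC·A·CC·ABA·ABA·CC·ABA·ABA·ABA·ABA·CC·ABA·ABA·ABA·ABA·CC·ABA·ABA·ABA·ABA·CC·ABA·ABA·CC·A·CC·CC·A·CC·ABA·ABA·CC·ABA·ABA·ABA·ABA·CC·ABA·ABA
    A ↦ CC
    B ↦ A
    C ↦ ABA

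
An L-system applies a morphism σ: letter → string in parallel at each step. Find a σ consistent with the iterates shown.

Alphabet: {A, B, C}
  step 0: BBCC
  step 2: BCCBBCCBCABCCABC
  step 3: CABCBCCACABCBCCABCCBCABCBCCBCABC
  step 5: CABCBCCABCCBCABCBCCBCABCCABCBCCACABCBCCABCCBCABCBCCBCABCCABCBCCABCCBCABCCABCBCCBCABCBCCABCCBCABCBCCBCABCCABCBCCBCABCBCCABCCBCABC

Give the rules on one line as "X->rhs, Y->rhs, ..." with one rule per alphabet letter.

A->CB, B->CA, C->BC

  step 2 ⇒ step 3: BCCBBCCBCABCCABC ⇒ CA·BC·BC·CA·CA·BC·BC·CA·BC·CB·CA·BC·BC·CB·CA·BC
    A ↦ CB
    B ↦ CA
    C ↦ BC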